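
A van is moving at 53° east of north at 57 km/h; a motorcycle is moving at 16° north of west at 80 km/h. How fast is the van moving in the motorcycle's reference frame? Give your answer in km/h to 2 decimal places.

123.03 km/h

Taking east as x and north as y: van velocity = (45.522, 34.303) km/h; motorcycle velocity = (-76.901, 22.051) km/h.
Velocity of van relative to motorcycle = (45.522, 34.303) − (-76.901, 22.051) = (122.423, 12.252) km/h.
Magnitude = |(122.423, 12.252)| = 123.035 km/h.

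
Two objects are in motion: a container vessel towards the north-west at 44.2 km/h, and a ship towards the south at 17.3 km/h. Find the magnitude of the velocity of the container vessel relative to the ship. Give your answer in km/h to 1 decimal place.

Taking east as x and north as y: container vessel velocity = (-31.254, 31.254) km/h; ship velocity = (0.000, -17.300) km/h.
Velocity of container vessel relative to ship = (-31.254, 31.254) − (0.000, -17.300) = (-31.254, 48.554) km/h.
Magnitude = |(-31.254, 48.554)| = 57.744 km/h.

57.7 km/h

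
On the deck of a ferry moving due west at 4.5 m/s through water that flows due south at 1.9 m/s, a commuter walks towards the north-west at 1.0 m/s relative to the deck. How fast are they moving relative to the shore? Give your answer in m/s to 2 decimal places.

5.34 m/s

In east/north components (m/s): commuter relative to ferry = (-0.707, 0.707); ferry relative to water = (-4.500, 0.000); water relative to ground = (0.000, -1.900).
Sum = (-5.207, -1.193) m/s.
Speed = |(-5.207, -1.193)| = 5.342 m/s.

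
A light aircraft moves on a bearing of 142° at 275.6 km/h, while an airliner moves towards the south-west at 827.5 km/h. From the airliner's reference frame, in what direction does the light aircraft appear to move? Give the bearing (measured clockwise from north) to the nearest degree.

Taking east as x and north as y: light aircraft velocity = (169.676, -217.176) km/h; airliner velocity = (-585.131, -585.131) km/h.
Velocity of light aircraft relative to airliner = (169.676, -217.176) − (-585.131, -585.131) = (754.807, 367.955) km/h.
Bearing = atan2(754.81, 367.96) = 64.01° clockwise from north.

064°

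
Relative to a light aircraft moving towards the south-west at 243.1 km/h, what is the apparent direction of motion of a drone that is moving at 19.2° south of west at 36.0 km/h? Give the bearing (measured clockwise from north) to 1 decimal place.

040.7°

Taking east as x and north as y: drone velocity = (-33.998, -11.839) km/h; light aircraft velocity = (-171.898, -171.898) km/h.
Velocity of drone relative to light aircraft = (-33.998, -11.839) − (-171.898, -171.898) = (137.900, 160.058) km/h.
Bearing = atan2(137.90, 160.06) = 40.75° clockwise from north.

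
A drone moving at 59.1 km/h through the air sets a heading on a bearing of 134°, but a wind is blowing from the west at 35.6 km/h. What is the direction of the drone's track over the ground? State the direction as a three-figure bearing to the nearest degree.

Taking east as x and north as y: velocity relative to the air = (42.513, -41.054) km/h; the air relative to ground = (35.600, 0.000) km/h.
Velocity relative to ground = (42.513, -41.054) + (35.600, 0.000) = (78.113, -41.054) km/h.
Bearing = atan2(78.11, -41.05) = 117.73° clockwise from north.

118°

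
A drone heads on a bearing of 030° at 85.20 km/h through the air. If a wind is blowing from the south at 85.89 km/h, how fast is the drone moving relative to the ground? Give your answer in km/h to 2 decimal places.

Taking east as x and north as y: velocity relative to the air = (42.600, 73.785) km/h; the air relative to ground = (0.000, 85.890) km/h.
Velocity relative to ground = (42.600, 73.785) + (0.000, 85.890) = (42.600, 159.675) km/h.
Speed = |(42.600, 159.675)| = 165.260 km/h.

165.26 km/h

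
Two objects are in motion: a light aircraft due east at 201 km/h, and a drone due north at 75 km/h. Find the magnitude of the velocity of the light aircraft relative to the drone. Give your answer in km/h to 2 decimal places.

214.54 km/h

Taking east as x and north as y: light aircraft velocity = (201.000, 0.000) km/h; drone velocity = (0.000, 75.000) km/h.
Velocity of light aircraft relative to drone = (201.000, 0.000) − (0.000, 75.000) = (201.000, -75.000) km/h.
Magnitude = |(201.000, -75.000)| = 214.537 km/h.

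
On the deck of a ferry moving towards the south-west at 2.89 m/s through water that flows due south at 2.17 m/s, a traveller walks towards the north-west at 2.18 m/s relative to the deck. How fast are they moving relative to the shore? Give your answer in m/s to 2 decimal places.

In east/north components (m/s): traveller relative to ferry = (-1.541, 1.541); ferry relative to water = (-2.044, -2.044); water relative to ground = (0.000, -2.170).
Sum = (-3.585, -2.672) m/s.
Speed = |(-3.585, -2.672)| = 4.471 m/s.

4.47 m/s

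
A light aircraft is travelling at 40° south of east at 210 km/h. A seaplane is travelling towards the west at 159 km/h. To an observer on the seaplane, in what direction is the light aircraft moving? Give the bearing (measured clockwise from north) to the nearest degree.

113°

Taking east as x and north as y: light aircraft velocity = (160.869, -134.985) km/h; seaplane velocity = (-159.000, 0.000) km/h.
Velocity of light aircraft relative to seaplane = (160.869, -134.985) − (-159.000, 0.000) = (319.869, -134.985) km/h.
Bearing = atan2(319.87, -134.99) = 112.88° clockwise from north.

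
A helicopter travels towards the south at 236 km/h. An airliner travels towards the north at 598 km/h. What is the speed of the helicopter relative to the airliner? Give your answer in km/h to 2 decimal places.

Taking east as x and north as y: helicopter velocity = (0.000, -236.000) km/h; airliner velocity = (0.000, 598.000) km/h.
Velocity of helicopter relative to airliner = (0.000, -236.000) − (0.000, 598.000) = (0.000, -834.000) km/h.
Magnitude = |(0.000, -834.000)| = 834.000 km/h.

834.00 km/h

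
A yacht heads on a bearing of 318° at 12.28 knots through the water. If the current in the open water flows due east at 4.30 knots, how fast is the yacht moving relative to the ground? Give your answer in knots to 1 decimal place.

Taking east as x and north as y: velocity relative to the water = (-8.217, 9.126) knots; the water relative to ground = (4.300, 0.000) knots.
Velocity relative to ground = (-8.217, 9.126) + (4.300, 0.000) = (-3.917, 9.126) knots.
Speed = |(-3.917, 9.126)| = 9.931 knots.

9.9 knots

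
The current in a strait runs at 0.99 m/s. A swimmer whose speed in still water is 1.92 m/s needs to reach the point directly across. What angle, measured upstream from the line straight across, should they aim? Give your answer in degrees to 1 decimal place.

31.0°

To cancel the current, the upstream component of the swimmer's velocity must equal the flow: 1.92 sin θ = 0.99.
sin θ = 0.99 / 1.92 = 0.5156.
θ = arcsin(0.5156) = 31.039°.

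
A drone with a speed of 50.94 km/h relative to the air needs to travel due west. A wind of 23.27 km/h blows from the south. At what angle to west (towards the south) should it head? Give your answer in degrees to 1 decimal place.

The wind pushes perpendicular to the desired track; the heading must have a component into the wind equal to 23.27 km/h: 50.94 sin θ = 23.27.
sin θ = 0.4568, so θ = 27.182°.

27.2°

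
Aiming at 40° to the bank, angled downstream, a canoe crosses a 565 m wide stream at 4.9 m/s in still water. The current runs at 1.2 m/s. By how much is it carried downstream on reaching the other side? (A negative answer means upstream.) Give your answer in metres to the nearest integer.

Perpendicular speed = 3.150 m/s; crossing time = 565 / 3.150 = 179.384 s.
Net downstream speed = 4.954 m/s.
Drift = 4.954 × 179.384 = 888.602 m (downstream).

889 m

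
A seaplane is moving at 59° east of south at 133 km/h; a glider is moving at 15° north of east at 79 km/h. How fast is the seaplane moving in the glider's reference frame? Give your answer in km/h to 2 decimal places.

Taking east as x and north as y: seaplane velocity = (114.003, -68.500) km/h; glider velocity = (76.308, 20.447) km/h.
Velocity of seaplane relative to glider = (114.003, -68.500) − (76.308, 20.447) = (37.695, -88.947) km/h.
Magnitude = |(37.695, -88.947)| = 96.605 km/h.

96.60 km/h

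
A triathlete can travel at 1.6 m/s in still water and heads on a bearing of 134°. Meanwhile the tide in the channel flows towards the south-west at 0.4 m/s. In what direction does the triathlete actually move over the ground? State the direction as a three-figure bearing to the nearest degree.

Taking east as x and north as y: velocity relative to the water = (1.151, -1.111) m/s; the water relative to ground = (-0.283, -0.283) m/s.
Velocity relative to ground = (1.151, -1.111) + (-0.283, -0.283) = (0.868, -1.394) m/s.
Bearing = atan2(0.87, -1.39) = 148.09° clockwise from north.

148°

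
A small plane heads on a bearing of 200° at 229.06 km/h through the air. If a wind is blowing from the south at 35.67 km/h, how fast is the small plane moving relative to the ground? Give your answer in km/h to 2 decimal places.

195.92 km/h

Taking east as x and north as y: velocity relative to the air = (-78.343, -215.246) km/h; the air relative to ground = (0.000, 35.670) km/h.
Velocity relative to ground = (-78.343, -215.246) + (0.000, 35.670) = (-78.343, -179.576) km/h.
Speed = |(-78.343, -179.576)| = 195.921 km/h.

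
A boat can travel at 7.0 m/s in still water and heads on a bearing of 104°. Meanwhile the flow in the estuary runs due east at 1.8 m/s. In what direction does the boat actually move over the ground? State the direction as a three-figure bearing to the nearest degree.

Taking east as x and north as y: velocity relative to the water = (6.792, -1.693) m/s; the water relative to ground = (1.800, 0.000) m/s.
Velocity relative to ground = (6.792, -1.693) + (1.800, 0.000) = (8.592, -1.693) m/s.
Bearing = atan2(8.59, -1.69) = 101.15° clockwise from north.

101°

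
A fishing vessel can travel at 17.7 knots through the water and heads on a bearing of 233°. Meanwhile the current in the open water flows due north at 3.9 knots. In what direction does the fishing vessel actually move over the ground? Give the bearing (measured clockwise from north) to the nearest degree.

Taking east as x and north as y: velocity relative to the water = (-14.136, -10.652) knots; the water relative to ground = (0.000, 3.900) knots.
Velocity relative to ground = (-14.136, -10.652) + (0.000, 3.900) = (-14.136, -6.752) knots.
Bearing = atan2(-14.14, -6.75) = 244.47° clockwise from north.

244°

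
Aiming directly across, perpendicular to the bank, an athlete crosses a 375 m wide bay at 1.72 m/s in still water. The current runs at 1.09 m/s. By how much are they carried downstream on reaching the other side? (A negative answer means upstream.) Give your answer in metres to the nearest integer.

Perpendicular speed = 1.720 m/s; crossing time = 375 / 1.720 = 218.023 s.
Net downstream speed = 1.090 m/s.
Drift = 1.090 × 218.023 = 237.645 m (downstream).

238 m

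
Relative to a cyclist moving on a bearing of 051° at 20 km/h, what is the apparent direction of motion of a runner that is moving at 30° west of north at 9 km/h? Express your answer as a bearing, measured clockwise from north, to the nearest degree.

257°

Taking east as x and north as y: runner velocity = (-4.500, 7.794) km/h; cyclist velocity = (15.543, 12.586) km/h.
Velocity of runner relative to cyclist = (-4.500, 7.794) − (15.543, 12.586) = (-20.043, -4.792) km/h.
Bearing = atan2(-20.04, -4.79) = 256.55° clockwise from north.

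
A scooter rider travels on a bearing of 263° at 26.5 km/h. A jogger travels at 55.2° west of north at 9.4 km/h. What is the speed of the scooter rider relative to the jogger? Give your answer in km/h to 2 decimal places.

Taking east as x and north as y: scooter rider velocity = (-26.302, -3.230) km/h; jogger velocity = (-7.719, 5.365) km/h.
Velocity of scooter rider relative to jogger = (-26.302, -3.230) − (-7.719, 5.365) = (-18.584, -8.594) km/h.
Magnitude = |(-18.584, -8.594)| = 20.475 km/h.

20.47 km/h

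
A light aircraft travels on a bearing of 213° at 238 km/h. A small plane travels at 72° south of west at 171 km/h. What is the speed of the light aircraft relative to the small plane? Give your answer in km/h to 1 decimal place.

85.2 km/h

Taking east as x and north as y: light aircraft velocity = (-129.624, -199.604) km/h; small plane velocity = (-52.842, -162.631) km/h.
Velocity of light aircraft relative to small plane = (-129.624, -199.604) − (-52.842, -162.631) = (-76.782, -36.973) km/h.
Magnitude = |(-76.782, -36.973)| = 85.220 km/h.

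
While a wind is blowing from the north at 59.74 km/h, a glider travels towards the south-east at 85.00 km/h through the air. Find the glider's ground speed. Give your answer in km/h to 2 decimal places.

134.07 km/h

Taking east as x and north as y: velocity relative to the air = (60.104, -60.104) km/h; the air relative to ground = (0.000, -59.740) km/h.
Velocity relative to ground = (60.104, -60.104) + (0.000, -59.740) = (60.104, -119.844) km/h.
Speed = |(60.104, -119.844)| = 134.071 km/h.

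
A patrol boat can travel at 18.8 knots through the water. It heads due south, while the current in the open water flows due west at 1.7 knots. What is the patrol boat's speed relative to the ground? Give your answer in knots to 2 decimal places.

18.88 knots

Taking east as x and north as y: velocity relative to the water = (0.000, -18.800) knots; the water relative to ground = (-1.700, 0.000) knots.
Velocity relative to ground = (0.000, -18.800) + (-1.700, 0.000) = (-1.700, -18.800) knots.
Speed = |(-1.700, -18.800)| = 18.877 knots.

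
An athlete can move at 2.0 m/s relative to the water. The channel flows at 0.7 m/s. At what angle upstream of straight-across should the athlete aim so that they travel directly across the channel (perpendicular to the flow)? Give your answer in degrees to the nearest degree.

20°

To cancel the current, the upstream component of the athlete's velocity must equal the flow: 2.0 sin θ = 0.7.
sin θ = 0.7 / 2.0 = 0.3500.
θ = arcsin(0.3500) = 20.487°.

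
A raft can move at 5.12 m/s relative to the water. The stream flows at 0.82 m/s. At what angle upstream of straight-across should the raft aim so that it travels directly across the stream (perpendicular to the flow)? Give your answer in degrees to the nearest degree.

9°

To cancel the current, the upstream component of the raft's velocity must equal the flow: 5.12 sin θ = 0.82.
sin θ = 0.82 / 5.12 = 0.1602.
θ = arcsin(0.1602) = 9.216°.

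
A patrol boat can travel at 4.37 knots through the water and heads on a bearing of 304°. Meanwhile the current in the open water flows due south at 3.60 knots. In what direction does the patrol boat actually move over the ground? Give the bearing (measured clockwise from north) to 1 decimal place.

252.3°

Taking east as x and north as y: velocity relative to the water = (-3.623, 2.444) knots; the water relative to ground = (0.000, -3.600) knots.
Velocity relative to ground = (-3.623, 2.444) + (0.000, -3.600) = (-3.623, -1.156) knots.
Bearing = atan2(-3.62, -1.16) = 252.30° clockwise from north.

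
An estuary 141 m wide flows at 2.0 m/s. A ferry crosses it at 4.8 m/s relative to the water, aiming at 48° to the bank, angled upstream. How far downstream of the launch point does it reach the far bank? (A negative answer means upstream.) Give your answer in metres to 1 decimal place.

Perpendicular speed = 3.567 m/s; crossing time = 141 / 3.567 = 39.528 s.
Net downstream speed = -1.212 m/s.
Drift = -1.212 × 39.528 = -47.901 m (upstream).

-47.9 m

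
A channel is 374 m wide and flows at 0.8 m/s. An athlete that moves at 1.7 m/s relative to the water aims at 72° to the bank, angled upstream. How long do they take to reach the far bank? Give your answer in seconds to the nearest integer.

The component of the athlete's velocity perpendicular to the bank is 1.7 × sin 72° = 1.617 m/s.
The flow acts along the bank and has no component across it.
Time = 374 / 1.617 = 231.322 s.

231 s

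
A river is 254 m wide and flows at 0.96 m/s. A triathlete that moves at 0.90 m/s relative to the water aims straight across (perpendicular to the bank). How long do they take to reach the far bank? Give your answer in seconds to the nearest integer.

The component of the triathlete's velocity perpendicular to the bank is 0.90 m/s.
Only the cross-stream component determines the crossing time; the current contributes nothing perpendicular to the bank.
Time = 254 / 0.900 = 282.222 s.

282 s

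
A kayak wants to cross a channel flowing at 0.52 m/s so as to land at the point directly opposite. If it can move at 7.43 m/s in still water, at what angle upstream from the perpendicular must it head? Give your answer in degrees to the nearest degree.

4°

To cancel the current, the upstream component of the kayak's velocity must equal the flow: 7.43 sin θ = 0.52.
sin θ = 0.52 / 7.43 = 0.0700.
θ = arcsin(0.0700) = 4.013°.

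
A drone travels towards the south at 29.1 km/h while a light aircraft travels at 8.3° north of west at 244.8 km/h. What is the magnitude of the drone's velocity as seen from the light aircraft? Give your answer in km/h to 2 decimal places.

Taking east as x and north as y: drone velocity = (0.000, -29.100) km/h; light aircraft velocity = (-242.236, 35.338) km/h.
Velocity of drone relative to light aircraft = (0.000, -29.100) − (-242.236, 35.338) = (242.236, -64.438) km/h.
Magnitude = |(242.236, -64.438)| = 250.660 km/h.

250.66 km/h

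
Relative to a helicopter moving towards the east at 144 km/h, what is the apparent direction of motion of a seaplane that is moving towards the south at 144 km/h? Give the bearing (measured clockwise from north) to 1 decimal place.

Taking east as x and north as y: seaplane velocity = (0.000, -144.000) km/h; helicopter velocity = (144.000, 0.000) km/h.
Velocity of seaplane relative to helicopter = (0.000, -144.000) − (144.000, 0.000) = (-144.000, -144.000) km/h.
Bearing = atan2(-144.00, -144.00) = 225.00° clockwise from north.

225.0°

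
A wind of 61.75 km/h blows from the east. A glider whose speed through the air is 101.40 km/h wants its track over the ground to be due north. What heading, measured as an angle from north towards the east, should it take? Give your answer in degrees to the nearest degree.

The wind pushes perpendicular to the desired track; the heading must have a component into the wind equal to 61.75 km/h: 101.40 sin θ = 61.75.
sin θ = 0.6090, so θ = 37.515°.

38°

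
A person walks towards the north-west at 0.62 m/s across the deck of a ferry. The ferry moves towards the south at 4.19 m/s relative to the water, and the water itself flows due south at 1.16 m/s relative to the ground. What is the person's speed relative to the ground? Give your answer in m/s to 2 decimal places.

4.93 m/s

In east/north components (m/s): person relative to ferry = (-0.438, 0.438); ferry relative to water = (0.000, -4.190); water relative to ground = (0.000, -1.160).
Sum = (-0.438, -4.912) m/s.
Speed = |(-0.438, -4.912)| = 4.931 m/s.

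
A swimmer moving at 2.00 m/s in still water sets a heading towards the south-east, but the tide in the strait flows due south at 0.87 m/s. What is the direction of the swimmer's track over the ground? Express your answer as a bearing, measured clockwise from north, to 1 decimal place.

148.2°

Taking east as x and north as y: velocity relative to the water = (1.414, -1.414) m/s; the water relative to ground = (0.000, -0.870) m/s.
Velocity relative to ground = (1.414, -1.414) + (0.000, -0.870) = (1.414, -2.284) m/s.
Bearing = atan2(1.41, -2.28) = 148.24° clockwise from north.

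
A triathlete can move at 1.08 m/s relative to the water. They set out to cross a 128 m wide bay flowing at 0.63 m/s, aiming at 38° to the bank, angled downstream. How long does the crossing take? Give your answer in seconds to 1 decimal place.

192.5 s

The component of the triathlete's velocity perpendicular to the bank is 1.08 × sin 38° = 0.665 m/s.
The flow acts along the bank and has no component across it.
Time = 128 / 0.665 = 192.506 s.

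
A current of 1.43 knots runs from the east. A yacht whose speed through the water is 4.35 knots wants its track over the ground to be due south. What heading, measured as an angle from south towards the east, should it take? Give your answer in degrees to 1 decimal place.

19.2°

The current pushes perpendicular to the desired track; the heading must have a component into the current equal to 1.43 knots: 4.35 sin θ = 1.43.
sin θ = 0.3287, so θ = 19.192°.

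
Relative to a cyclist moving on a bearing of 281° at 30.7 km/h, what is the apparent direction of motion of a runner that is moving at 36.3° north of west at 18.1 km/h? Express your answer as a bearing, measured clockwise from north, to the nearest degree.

Taking east as x and north as y: runner velocity = (-14.587, 10.715) km/h; cyclist velocity = (-30.136, 5.858) km/h.
Velocity of runner relative to cyclist = (-14.587, 10.715) − (-30.136, 5.858) = (15.549, 4.858) km/h.
Bearing = atan2(15.55, 4.86) = 72.65° clockwise from north.

073°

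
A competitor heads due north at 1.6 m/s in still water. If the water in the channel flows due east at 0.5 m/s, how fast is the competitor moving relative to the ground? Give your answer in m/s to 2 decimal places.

Taking east as x and north as y: velocity relative to the water = (0.000, 1.600) m/s; the water relative to ground = (0.500, 0.000) m/s.
Velocity relative to ground = (0.000, 1.600) + (0.500, 0.000) = (0.500, 1.600) m/s.
Speed = |(0.500, 1.600)| = 1.676 m/s.

1.68 m/s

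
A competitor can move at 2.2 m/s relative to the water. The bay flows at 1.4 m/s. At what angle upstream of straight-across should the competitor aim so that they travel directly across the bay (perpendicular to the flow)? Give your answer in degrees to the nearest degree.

To cancel the current, the upstream component of the competitor's velocity must equal the flow: 2.2 sin θ = 1.4.
sin θ = 1.4 / 2.2 = 0.6364.
θ = arcsin(0.6364) = 39.521°.

40°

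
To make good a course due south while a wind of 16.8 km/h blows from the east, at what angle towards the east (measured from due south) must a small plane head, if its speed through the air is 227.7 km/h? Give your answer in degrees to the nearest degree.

4°

The wind pushes perpendicular to the desired track; the heading must have a component into the wind equal to 16.8 km/h: 227.7 sin θ = 16.8.
sin θ = 0.0738, so θ = 4.231°.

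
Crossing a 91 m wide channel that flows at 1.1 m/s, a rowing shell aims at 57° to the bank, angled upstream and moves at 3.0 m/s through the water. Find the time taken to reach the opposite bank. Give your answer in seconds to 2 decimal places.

36.17 s

The component of the rowing shell's velocity perpendicular to the bank is 3.0 × sin 57° = 2.516 m/s.
The current is parallel to the bank, so it does not affect the crossing time.
Time = 91 / 2.516 = 36.168 s.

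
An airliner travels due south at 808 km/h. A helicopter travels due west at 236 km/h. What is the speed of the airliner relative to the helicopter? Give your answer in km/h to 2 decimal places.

Taking east as x and north as y: airliner velocity = (0.000, -808.000) km/h; helicopter velocity = (-236.000, 0.000) km/h.
Velocity of airliner relative to helicopter = (0.000, -808.000) − (-236.000, 0.000) = (236.000, -808.000) km/h.
Magnitude = |(236.000, -808.000)| = 841.760 km/h.

841.76 km/h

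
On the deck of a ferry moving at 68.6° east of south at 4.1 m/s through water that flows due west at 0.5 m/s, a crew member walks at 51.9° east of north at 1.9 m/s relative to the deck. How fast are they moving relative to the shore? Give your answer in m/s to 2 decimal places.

In east/north components (m/s): crew member relative to ferry = (1.495, 1.172); ferry relative to water = (3.817, -1.496); water relative to ground = (-0.500, 0.000).
Sum = (4.813, -0.324) m/s.
Speed = |(4.813, -0.324)| = 4.823 m/s.

4.82 m/s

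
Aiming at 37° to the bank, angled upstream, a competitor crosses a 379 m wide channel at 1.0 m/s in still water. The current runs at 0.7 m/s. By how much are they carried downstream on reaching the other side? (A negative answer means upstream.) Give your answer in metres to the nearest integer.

Perpendicular speed = 0.602 m/s; crossing time = 379 / 0.602 = 629.762 s.
Net downstream speed = -0.099 m/s.
Drift = -0.099 × 629.762 = -62.117 m (upstream).

-62 m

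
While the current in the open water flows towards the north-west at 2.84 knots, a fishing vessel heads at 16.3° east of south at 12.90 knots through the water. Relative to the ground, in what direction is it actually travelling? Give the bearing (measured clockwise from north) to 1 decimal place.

171.2°

Taking east as x and north as y: velocity relative to the water = (3.621, -12.381) knots; the water relative to ground = (-2.008, 2.008) knots.
Velocity relative to ground = (3.621, -12.381) + (-2.008, 2.008) = (1.612, -10.373) knots.
Bearing = atan2(1.61, -10.37) = 171.16° clockwise from north.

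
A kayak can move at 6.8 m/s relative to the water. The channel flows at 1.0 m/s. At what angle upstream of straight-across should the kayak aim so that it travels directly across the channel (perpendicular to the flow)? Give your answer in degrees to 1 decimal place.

8.5°

To cancel the current, the upstream component of the kayak's velocity must equal the flow: 6.8 sin θ = 1.0.
sin θ = 1.0 / 6.8 = 0.1471.
θ = arcsin(0.1471) = 8.457°.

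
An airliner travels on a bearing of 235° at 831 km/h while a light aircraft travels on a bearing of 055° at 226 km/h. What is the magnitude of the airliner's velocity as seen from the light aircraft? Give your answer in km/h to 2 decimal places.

1057.00 km/h

Taking east as x and north as y: airliner velocity = (-680.715, -476.642) km/h; light aircraft velocity = (185.128, 129.628) km/h.
Velocity of airliner relative to light aircraft = (-680.715, -476.642) − (185.128, 129.628) = (-865.844, -606.270) km/h.
Magnitude = |(-865.844, -606.270)| = 1057.000 km/h.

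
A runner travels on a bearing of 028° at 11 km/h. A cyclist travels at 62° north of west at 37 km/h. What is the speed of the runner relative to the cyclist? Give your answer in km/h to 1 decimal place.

32.2 km/h

Taking east as x and north as y: runner velocity = (5.164, 9.712) km/h; cyclist velocity = (-17.370, 32.669) km/h.
Velocity of runner relative to cyclist = (5.164, 9.712) − (-17.370, 32.669) = (22.535, -22.957) km/h.
Magnitude = |(22.535, -22.957)| = 32.169 km/h.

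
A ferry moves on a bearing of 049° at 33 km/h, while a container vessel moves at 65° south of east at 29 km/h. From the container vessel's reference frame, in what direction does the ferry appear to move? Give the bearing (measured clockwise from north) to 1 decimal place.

014.8°

Taking east as x and north as y: ferry velocity = (24.905, 21.650) km/h; container vessel velocity = (12.256, -26.283) km/h.
Velocity of ferry relative to container vessel = (24.905, 21.650) − (12.256, -26.283) = (12.649, 47.933) km/h.
Bearing = atan2(12.65, 47.93) = 14.78° clockwise from north.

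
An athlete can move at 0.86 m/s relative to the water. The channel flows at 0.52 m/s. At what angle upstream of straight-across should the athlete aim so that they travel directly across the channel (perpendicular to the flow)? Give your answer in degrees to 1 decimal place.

To cancel the current, the upstream component of the athlete's velocity must equal the flow: 0.86 sin θ = 0.52.
sin θ = 0.52 / 0.86 = 0.6047.
θ = arcsin(0.6047) = 37.204°.

37.2°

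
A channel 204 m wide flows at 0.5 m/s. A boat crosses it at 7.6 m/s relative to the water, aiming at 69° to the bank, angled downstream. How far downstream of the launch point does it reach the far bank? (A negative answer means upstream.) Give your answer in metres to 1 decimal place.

92.7 m

Perpendicular speed = 7.095 m/s; crossing time = 204 / 7.095 = 28.752 s.
Net downstream speed = 3.224 m/s.
Drift = 3.224 × 28.752 = 92.684 m (downstream).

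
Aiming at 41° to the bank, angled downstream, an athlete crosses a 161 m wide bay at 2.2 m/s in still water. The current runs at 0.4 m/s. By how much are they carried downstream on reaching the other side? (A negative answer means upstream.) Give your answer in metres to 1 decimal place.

Perpendicular speed = 1.443 m/s; crossing time = 161 / 1.443 = 111.548 s.
Net downstream speed = 2.060 m/s.
Drift = 2.060 × 111.548 = 229.828 m (downstream).

229.8 m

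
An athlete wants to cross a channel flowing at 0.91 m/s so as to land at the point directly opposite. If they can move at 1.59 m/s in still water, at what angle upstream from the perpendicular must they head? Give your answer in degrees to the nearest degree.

35°

To cancel the current, the upstream component of the athlete's velocity must equal the flow: 1.59 sin θ = 0.91.
sin θ = 0.91 / 1.59 = 0.5723.
θ = arcsin(0.5723) = 34.913°.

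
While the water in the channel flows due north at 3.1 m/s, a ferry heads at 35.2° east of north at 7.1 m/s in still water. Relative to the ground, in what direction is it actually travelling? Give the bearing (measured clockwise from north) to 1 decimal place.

Taking east as x and north as y: velocity relative to the water = (4.093, 5.802) m/s; the water relative to ground = (0.000, 3.100) m/s.
Velocity relative to ground = (4.093, 5.802) + (0.000, 3.100) = (4.093, 8.902) m/s.
Bearing = atan2(4.09, 8.90) = 24.69° clockwise from north.

024.7°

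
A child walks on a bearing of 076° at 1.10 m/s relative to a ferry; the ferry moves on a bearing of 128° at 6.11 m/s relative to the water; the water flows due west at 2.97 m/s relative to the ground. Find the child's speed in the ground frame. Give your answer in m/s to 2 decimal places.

4.55 m/s

In east/north components (m/s): child relative to ferry = (1.067, 0.266); ferry relative to water = (4.815, -3.762); water relative to ground = (-2.970, 0.000).
Sum = (2.912, -3.496) m/s.
Speed = |(2.912, -3.496)| = 4.550 m/s.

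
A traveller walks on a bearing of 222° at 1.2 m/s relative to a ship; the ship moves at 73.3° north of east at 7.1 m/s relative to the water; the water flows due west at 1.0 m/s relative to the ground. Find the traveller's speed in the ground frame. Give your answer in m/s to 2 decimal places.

In east/north components (m/s): traveller relative to ship = (-0.803, -0.892); ship relative to water = (2.040, 6.801); water relative to ground = (-1.000, 0.000).
Sum = (0.237, 5.909) m/s.
Speed = |(0.237, 5.909)| = 5.914 m/s.

5.91 m/s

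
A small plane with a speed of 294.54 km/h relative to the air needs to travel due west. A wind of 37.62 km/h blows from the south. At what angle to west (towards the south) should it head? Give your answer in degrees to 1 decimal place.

The wind pushes perpendicular to the desired track; the heading must have a component into the wind equal to 37.62 km/h: 294.54 sin θ = 37.62.
sin θ = 0.1277, so θ = 7.338°.

7.3°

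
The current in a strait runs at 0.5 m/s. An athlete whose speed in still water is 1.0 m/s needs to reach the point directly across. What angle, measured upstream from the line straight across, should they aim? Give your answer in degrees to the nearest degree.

To cancel the current, the upstream component of the athlete's velocity must equal the flow: 1.0 sin θ = 0.5.
sin θ = 0.5 / 1.0 = 0.5000.
θ = arcsin(0.5000) = 30.000°.

30°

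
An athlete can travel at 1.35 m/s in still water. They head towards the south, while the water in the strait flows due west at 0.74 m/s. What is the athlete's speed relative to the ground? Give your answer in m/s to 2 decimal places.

1.54 m/s

Taking east as x and north as y: velocity relative to the water = (0.000, -1.350) m/s; the water relative to ground = (-0.740, 0.000) m/s.
Velocity relative to ground = (0.000, -1.350) + (-0.740, 0.000) = (-0.740, -1.350) m/s.
Speed = |(-0.740, -1.350)| = 1.540 m/s.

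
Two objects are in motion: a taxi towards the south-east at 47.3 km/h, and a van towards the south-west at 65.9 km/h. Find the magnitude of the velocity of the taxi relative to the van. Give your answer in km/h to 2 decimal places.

Taking east as x and north as y: taxi velocity = (33.446, -33.446) km/h; van velocity = (-46.598, -46.598) km/h.
Velocity of taxi relative to van = (33.446, -33.446) − (-46.598, -46.598) = (80.044, 13.152) km/h.
Magnitude = |(80.044, 13.152)| = 81.118 km/h.

81.12 km/h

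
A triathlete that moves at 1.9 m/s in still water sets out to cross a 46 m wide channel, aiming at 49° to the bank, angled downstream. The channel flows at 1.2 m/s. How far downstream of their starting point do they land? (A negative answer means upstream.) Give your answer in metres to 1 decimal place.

78.5 m

Perpendicular speed = 1.434 m/s; crossing time = 46 / 1.434 = 32.079 s.
Net downstream speed = 2.447 m/s.
Drift = 2.447 × 32.079 = 78.482 m (downstream).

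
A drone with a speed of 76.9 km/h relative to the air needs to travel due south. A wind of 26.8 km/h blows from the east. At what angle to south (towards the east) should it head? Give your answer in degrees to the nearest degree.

20°

The wind pushes perpendicular to the desired track; the heading must have a component into the wind equal to 26.8 km/h: 76.9 sin θ = 26.8.
sin θ = 0.3485, so θ = 20.396°.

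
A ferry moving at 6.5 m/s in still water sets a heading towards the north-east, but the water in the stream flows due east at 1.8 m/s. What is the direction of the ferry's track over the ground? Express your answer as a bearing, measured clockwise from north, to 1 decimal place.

054.3°

Taking east as x and north as y: velocity relative to the water = (4.596, 4.596) m/s; the water relative to ground = (1.800, 0.000) m/s.
Velocity relative to ground = (4.596, 4.596) + (1.800, 0.000) = (6.396, 4.596) m/s.
Bearing = atan2(6.40, 4.60) = 54.30° clockwise from north.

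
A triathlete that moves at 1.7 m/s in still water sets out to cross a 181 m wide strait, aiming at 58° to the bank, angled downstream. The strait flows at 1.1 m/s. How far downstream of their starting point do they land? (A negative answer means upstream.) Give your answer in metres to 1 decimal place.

251.2 m

Perpendicular speed = 1.442 m/s; crossing time = 181 / 1.442 = 125.548 s.
Net downstream speed = 2.001 m/s.
Drift = 2.001 × 125.548 = 251.204 m (downstream).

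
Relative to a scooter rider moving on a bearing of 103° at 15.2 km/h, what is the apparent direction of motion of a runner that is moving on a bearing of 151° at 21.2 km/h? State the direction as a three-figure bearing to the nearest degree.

197°

Taking east as x and north as y: runner velocity = (10.278, -18.542) km/h; scooter rider velocity = (14.810, -3.419) km/h.
Velocity of runner relative to scooter rider = (10.278, -18.542) − (14.810, -3.419) = (-4.532, -15.123) km/h.
Bearing = atan2(-4.53, -15.12) = 196.68° clockwise from north.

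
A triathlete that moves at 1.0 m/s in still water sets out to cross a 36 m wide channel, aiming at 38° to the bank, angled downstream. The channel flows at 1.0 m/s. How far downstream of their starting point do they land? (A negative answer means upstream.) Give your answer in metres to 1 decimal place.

Perpendicular speed = 0.616 m/s; crossing time = 36 / 0.616 = 58.474 s.
Net downstream speed = 1.788 m/s.
Drift = 1.788 × 58.474 = 104.552 m (downstream).

104.6 m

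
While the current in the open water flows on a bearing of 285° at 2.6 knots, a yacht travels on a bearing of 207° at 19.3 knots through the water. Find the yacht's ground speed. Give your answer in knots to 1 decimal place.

20.0 knots

Taking east as x and north as y: velocity relative to the water = (-8.762, -17.196) knots; the water relative to ground = (-2.511, 0.673) knots.
Velocity relative to ground = (-8.762, -17.196) + (-2.511, 0.673) = (-11.273, -16.523) knots.
Speed = |(-11.273, -16.523)| = 20.003 knots.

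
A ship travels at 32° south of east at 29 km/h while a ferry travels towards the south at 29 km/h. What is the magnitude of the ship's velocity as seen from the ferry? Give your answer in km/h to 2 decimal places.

28.12 km/h

Taking east as x and north as y: ship velocity = (24.593, -15.368) km/h; ferry velocity = (0.000, -29.000) km/h.
Velocity of ship relative to ferry = (24.593, -15.368) − (0.000, -29.000) = (24.593, 13.632) km/h.
Magnitude = |(24.593, 13.632)| = 28.119 km/h.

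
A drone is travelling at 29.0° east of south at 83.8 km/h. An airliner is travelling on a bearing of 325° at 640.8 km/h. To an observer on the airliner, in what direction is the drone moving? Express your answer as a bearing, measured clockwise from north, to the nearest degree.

146°

Taking east as x and north as y: drone velocity = (40.627, -73.293) km/h; airliner velocity = (-367.548, 524.913) km/h.
Velocity of drone relative to airliner = (40.627, -73.293) − (-367.548, 524.913) = (408.175, -598.206) km/h.
Bearing = atan2(408.17, -598.21) = 145.69° clockwise from north.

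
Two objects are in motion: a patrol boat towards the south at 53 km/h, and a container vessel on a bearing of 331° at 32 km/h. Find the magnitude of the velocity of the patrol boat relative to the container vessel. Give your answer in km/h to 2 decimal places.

82.46 km/h

Taking east as x and north as y: patrol boat velocity = (0.000, -53.000) km/h; container vessel velocity = (-15.514, 27.988) km/h.
Velocity of patrol boat relative to container vessel = (0.000, -53.000) − (-15.514, 27.988) = (15.514, -80.988) km/h.
Magnitude = |(15.514, -80.988)| = 82.460 km/h.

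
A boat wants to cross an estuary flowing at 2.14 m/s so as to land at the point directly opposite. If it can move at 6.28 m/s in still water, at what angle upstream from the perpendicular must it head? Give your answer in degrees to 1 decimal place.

To cancel the current, the upstream component of the boat's velocity must equal the flow: 6.28 sin θ = 2.14.
sin θ = 2.14 / 6.28 = 0.3408.
θ = arcsin(0.3408) = 19.923°.

19.9°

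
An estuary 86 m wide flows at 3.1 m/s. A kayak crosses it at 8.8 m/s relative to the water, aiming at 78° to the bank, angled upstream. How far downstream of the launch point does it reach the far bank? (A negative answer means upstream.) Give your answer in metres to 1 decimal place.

Perpendicular speed = 8.608 m/s; crossing time = 86 / 8.608 = 9.991 s.
Net downstream speed = 1.270 m/s.
Drift = 1.270 × 9.991 = 12.692 m (downstream).

12.7 m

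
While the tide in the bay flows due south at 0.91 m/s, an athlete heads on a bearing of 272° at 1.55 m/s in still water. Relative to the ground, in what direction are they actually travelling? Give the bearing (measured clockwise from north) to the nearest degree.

Taking east as x and north as y: velocity relative to the water = (-1.549, 0.054) m/s; the water relative to ground = (0.000, -0.910) m/s.
Velocity relative to ground = (-1.549, 0.054) + (0.000, -0.910) = (-1.549, -0.856) m/s.
Bearing = atan2(-1.55, -0.86) = 241.08° clockwise from north.

241°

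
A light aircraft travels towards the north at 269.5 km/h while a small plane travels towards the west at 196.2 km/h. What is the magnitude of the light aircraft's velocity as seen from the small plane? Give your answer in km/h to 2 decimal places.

Taking east as x and north as y: light aircraft velocity = (0.000, 269.500) km/h; small plane velocity = (-196.200, 0.000) km/h.
Velocity of light aircraft relative to small plane = (0.000, 269.500) − (-196.200, 0.000) = (196.200, 269.500) km/h.
Magnitude = |(196.200, 269.500)| = 333.354 km/h.

333.35 km/h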